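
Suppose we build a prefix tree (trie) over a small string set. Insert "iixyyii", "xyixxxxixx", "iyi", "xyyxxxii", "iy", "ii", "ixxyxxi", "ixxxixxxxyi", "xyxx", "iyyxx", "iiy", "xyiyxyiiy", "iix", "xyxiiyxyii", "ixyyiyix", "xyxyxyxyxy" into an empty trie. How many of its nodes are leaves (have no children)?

13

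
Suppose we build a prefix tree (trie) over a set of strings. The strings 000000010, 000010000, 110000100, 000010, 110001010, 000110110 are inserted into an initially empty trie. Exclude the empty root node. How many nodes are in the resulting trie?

Count nodes per top-level branch (shared prefixes stored once):
  '0'-branch (000000010, 000010, 000010000, 000110110): 20 nodes
  '1'-branch (110000100, 110001010): 13 nodes
Sum: 33

33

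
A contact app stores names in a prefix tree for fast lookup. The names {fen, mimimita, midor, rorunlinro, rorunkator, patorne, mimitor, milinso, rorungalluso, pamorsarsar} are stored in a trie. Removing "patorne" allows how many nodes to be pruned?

Walk "patorne" from the leaf back toward the root, removing each node that no remaining word uses.
The suffix "torne" (5 nodes) is used only by "patorne"; the node for "pa" still has the child "m", so pruning stops there.
Nodes removed: 5

5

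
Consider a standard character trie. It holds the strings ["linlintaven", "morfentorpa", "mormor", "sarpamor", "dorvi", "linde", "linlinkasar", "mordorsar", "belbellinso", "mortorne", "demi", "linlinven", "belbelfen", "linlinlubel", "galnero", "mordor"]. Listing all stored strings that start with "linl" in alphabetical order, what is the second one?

linlinlubel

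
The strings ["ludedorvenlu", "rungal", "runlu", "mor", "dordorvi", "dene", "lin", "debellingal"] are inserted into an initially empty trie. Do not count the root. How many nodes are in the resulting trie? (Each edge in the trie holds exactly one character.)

45

For each word, the new-node count is its length minus the longest prefix already in the trie:
  "ludedorvenlu" → 12 new (l, u, d, e, d, o, r, v, e, n, l, u)
  "rungal" → 6 new (r, u, n, g, a, l)
  "runlu" → prefix "run" already present; 2 new (l, u)
  "mor" → 3 new (m, o, r)
  "dordorvi" → 8 new (d, o, r, d, o, r, v, i)
  "dene" → prefix "d" already present; 3 new (e, n, e)
  "lin" → prefix "l" already present; 2 new (i, n)
  "debellingal" → prefix "de" already present; 9 new (b, e, l, l, i, n, g, a, l)
Total nodes = 12 + 6 + 2 + 3 + 8 + 3 + 2 + 9 = 45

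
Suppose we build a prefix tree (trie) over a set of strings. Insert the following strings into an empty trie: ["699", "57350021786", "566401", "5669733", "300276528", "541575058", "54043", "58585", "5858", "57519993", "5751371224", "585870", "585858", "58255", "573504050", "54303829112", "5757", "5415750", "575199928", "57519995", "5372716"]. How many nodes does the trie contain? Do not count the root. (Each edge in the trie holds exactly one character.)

Trace insertions, counting only characters that open a new branch:
  "699" → 3 new (6, 9, 9)
  "57350021786" → 11 new (5, 7, 3, 5, 0, 0, 2, 1, 7, 8, 6)
  "566401" → prefix "5" already present; 5 new (6, 6, 4, 0, 1)
  "5669733" → prefix "566" already present; 4 new (9, 7, 3, 3)
  "300276528" → 9 new (3, 0, 0, 2, 7, 6, 5, 2, 8)
  "541575058" → prefix "5" already present; 8 new (4, 1, 5, 7, 5, 0, 5, 8)
  "54043" → prefix "54" already present; 3 new (0, 4, 3)
  "58585" → prefix "5" already present; 4 new (8, 5, 8, 5)
  "5858" → prefix "5858" already present; 0 new (none)
  "57519993" → prefix "57" already present; 6 new (5, 1, 9, 9, 9, 3)
  "5751371224" → prefix "5751" already present; 6 new (3, 7, 1, 2, 2, 4)
  "585870" → prefix "5858" already present; 2 new (7, 0)
  "585858" → prefix "58585" already present; 1 new (8)
  "58255" → prefix "58" already present; 3 new (2, 5, 5)
  "573504050" → prefix "57350" already present; 4 new (4, 0, 5, 0)
  "54303829112" → prefix "54" already present; 9 new (3, 0, 3, 8, 2, 9, 1, 1, 2)
  "5757" → prefix "575" already present; 1 new (7)
  "5415750" → prefix "5415750" already present; 0 new (none)
  "575199928" → prefix "5751999" already present; 2 new (2, 8)
  "57519995" → prefix "5751999" already present; 1 new (5)
  "5372716" → prefix "5" already present; 6 new (3, 7, 2, 7, 1, 6)
Total nodes = 3 + 11 + 5 + 4 + 9 + 8 + 3 + 4 + 0 + 6 + 6 + 2 + 1 + 3 + 4 + 9 + 1 + 0 + 2 + 1 + 6 = 88

88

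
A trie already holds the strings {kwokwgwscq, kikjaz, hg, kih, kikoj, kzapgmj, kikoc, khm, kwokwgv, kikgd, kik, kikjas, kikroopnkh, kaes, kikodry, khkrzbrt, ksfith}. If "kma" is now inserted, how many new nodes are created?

"k" is already a path in the trie; the remaining "ma" must be added.
Each of the 2 remaining characters creates one node.

2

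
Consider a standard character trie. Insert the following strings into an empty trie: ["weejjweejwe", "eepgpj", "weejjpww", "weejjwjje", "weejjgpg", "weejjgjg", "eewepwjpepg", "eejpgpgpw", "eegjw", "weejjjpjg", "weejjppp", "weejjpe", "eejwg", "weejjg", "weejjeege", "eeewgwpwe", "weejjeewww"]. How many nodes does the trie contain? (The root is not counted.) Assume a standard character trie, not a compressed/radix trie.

Insert word by word; a character creates a node only if that edge doesn't already exist:
  "weejjweejwe" → 11 new (w, e, e, j, j, w, e, e, j, w, e)
  "eepgpj" → 6 new (e, e, p, g, p, j)
  "weejjpww" → prefix "weejj" already present; 3 new (p, w, w)
  "weejjwjje" → prefix "weejjw" already present; 3 new (j, j, e)
  "weejjgpg" → prefix "weejj" already present; 3 new (g, p, g)
  "weejjgjg" → prefix "weejjg" already present; 2 new (j, g)
  "eewepwjpepg" → prefix "ee" already present; 9 new (w, e, p, w, j, p, e, p, g)
  "eejpgpgpw" → prefix "ee" already present; 7 new (j, p, g, p, g, p, w)
  "eegjw" → prefix "ee" already present; 3 new (g, j, w)
  "weejjjpjg" → prefix "weejj" already present; 4 new (j, p, j, g)
  "weejjppp" → prefix "weejjp" already present; 2 new (p, p)
  "weejjpe" → prefix "weejjp" already present; 1 new (e)
  "eejwg" → prefix "eej" already present; 2 new (w, g)
  "weejjg" → prefix "weejjg" already present; 0 new (none)
  "weejjeege" → prefix "weejj" already present; 4 new (e, e, g, e)
  "eeewgwpwe" → prefix "ee" already present; 7 new (e, w, g, w, p, w, e)
  "weejjeewww" → prefix "weejjee" already present; 3 new (w, w, w)
Total nodes = 11 + 6 + 3 + 3 + 3 + 2 + 9 + 7 + 3 + 4 + 2 + 1 + 2 + 0 + 4 + 7 + 3 = 70

70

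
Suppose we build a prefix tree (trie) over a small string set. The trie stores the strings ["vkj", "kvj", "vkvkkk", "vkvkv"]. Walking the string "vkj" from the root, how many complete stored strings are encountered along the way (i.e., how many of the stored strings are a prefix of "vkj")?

1

Traverse "vkj" character by character; count nodes along the way that are marked as word ends.
Prefixes of the query that are stored words: "vkj"
Count: 1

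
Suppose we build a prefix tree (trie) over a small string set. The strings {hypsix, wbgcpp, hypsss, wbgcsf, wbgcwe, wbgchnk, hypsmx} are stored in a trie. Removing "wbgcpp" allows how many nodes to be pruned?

2

A node on "wbgcpp"'s path can go only if nothing else ends at it or branches off below it.
The suffix "pp" (2 nodes) is used only by "wbgcpp"; the node for "wbgc" still has the child "s", so pruning stops there.
Nodes removed: 2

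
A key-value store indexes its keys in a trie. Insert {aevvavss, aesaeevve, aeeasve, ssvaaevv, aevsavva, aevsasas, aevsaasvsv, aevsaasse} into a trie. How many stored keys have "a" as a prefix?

Filter for entries beginning with "a":
Words under "a": aeeasve, aesaeevve, aevsaasse, aevsaasvsv, aevsasas, aevsavva, aevvavss
Count: 7

7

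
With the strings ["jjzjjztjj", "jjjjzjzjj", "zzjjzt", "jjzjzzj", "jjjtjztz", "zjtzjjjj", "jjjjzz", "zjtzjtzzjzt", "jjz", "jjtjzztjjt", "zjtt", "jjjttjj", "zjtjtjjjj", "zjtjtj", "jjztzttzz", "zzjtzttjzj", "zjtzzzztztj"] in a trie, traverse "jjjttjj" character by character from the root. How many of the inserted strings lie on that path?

Walk "jjjttjj" from the root; an end-of-word marker is hit whenever a stored word is a prefix of "jjjttjj".
Prefixes of the query that are stored words: "jjjttjj"
Count: 1

1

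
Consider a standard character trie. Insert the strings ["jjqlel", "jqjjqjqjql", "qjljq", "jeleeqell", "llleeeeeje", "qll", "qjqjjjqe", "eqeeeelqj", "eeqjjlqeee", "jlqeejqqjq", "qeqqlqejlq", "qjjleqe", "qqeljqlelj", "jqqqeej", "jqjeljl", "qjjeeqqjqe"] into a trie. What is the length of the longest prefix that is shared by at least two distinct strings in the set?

3

Look for the deepest trie node that still has at least two words in its subtree.
e.g. "jqjeljl" and "jqjjqjqjql" share the prefix "jqj" of length 3; no pair shares a longer one.
Longest shared-prefix length: 3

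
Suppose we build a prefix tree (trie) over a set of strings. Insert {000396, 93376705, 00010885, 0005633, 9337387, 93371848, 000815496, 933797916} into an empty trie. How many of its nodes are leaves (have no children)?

8

A leaf is a node with no children — equivalently, the end of a word that is not a proper prefix of any other stored word.
Those words: "00010885", "000396", "0005633", "000815496", "93371848", "9337387", "93376705", "933797916"
Leaf count: 8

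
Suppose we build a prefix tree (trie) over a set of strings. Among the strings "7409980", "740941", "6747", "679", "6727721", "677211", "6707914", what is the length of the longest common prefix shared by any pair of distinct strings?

4

The deepest shared node is where two words last agree before diverging.
"740941" and "7409980" agree on "7409" (4 characters) before diverging; nothing deeper is shared.
Longest shared-prefix length: 4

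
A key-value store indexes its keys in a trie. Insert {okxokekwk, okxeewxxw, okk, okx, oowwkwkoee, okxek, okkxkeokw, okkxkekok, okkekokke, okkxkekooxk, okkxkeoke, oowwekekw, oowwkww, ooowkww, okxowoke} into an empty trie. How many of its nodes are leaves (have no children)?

A leaf is a node with no children — equivalently, the end of a word that is not a proper prefix of any other stored word.
Those words: "okkekokke", "okkxkekok", "okkxkekooxk", "okkxkeoke", "okkxkeokw", "okxeewxxw", "okxek", "okxokekwk", "okxowoke", "ooowkww", "oowwekekw", "oowwkwkoee", "oowwkww"
Leaf count: 13

13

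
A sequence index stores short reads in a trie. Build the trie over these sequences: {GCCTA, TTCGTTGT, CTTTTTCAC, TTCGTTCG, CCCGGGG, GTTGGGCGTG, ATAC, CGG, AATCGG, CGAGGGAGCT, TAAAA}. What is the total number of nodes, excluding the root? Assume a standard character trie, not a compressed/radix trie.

62

Trace insertions, counting only characters that open a new branch:
  "GCCTA" → 5 new (G, C, C, T, A)
  "TTCGTTGT" → 8 new (T, T, C, G, T, T, G, T)
  "CTTTTTCAC" → 9 new (C, T, T, T, T, T, C, A, C)
  "TTCGTTCG" → prefix "TTCGTT" already present; 2 new (C, G)
  "CCCGGGG" → prefix "C" already present; 6 new (C, C, G, G, G, G)
  "GTTGGGCGTG" → prefix "G" already present; 9 new (T, T, G, G, G, C, G, T, G)
  "ATAC" → 4 new (A, T, A, C)
  "CGG" → prefix "C" already present; 2 new (G, G)
  "AATCGG" → prefix "A" already present; 5 new (A, T, C, G, G)
  "CGAGGGAGCT" → prefix "CG" already present; 8 new (A, G, G, G, A, G, C, T)
  "TAAAA" → prefix "T" already present; 4 new (A, A, A, A)
Total nodes = 5 + 8 + 9 + 2 + 6 + 9 + 4 + 2 + 5 + 8 + 4 = 62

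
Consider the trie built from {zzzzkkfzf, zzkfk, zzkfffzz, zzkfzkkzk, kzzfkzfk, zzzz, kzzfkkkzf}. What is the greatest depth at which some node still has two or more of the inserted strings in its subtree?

5

The deepest shared node is where two words last agree before diverging.
"kzzfkkkzf" and "kzzfkzfk" agree on "kzzfk" (5 characters) before diverging; nothing deeper is shared.
Longest shared-prefix length: 5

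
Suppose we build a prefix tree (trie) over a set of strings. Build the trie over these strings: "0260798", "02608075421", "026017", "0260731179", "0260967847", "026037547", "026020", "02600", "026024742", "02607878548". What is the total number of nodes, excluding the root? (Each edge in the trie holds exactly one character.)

Trace insertions, counting only characters that open a new branch:
  "0260798" → 7 new (0, 2, 6, 0, 7, 9, 8)
  "02608075421" → prefix "0260" already present; 7 new (8, 0, 7, 5, 4, 2, 1)
  "026017" → prefix "0260" already present; 2 new (1, 7)
  "0260731179" → prefix "02607" already present; 5 new (3, 1, 1, 7, 9)
  "0260967847" → prefix "0260" already present; 6 new (9, 6, 7, 8, 4, 7)
  "026037547" → prefix "0260" already present; 5 new (3, 7, 5, 4, 7)
  "026020" → prefix "0260" already present; 2 new (2, 0)
  "02600" → prefix "0260" already present; 1 new (0)
  "026024742" → prefix "02602" already present; 4 new (4, 7, 4, 2)
  "02607878548" → prefix "02607" already present; 6 new (8, 7, 8, 5, 4, 8)
Total nodes = 7 + 7 + 2 + 5 + 6 + 5 + 2 + 1 + 4 + 6 = 45

45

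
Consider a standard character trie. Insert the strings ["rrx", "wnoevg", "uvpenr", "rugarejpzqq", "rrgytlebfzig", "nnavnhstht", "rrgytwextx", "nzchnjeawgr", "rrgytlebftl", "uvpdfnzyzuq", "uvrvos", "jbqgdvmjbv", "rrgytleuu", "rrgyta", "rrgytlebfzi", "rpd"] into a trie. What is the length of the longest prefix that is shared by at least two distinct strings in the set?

Look for the deepest trie node that still has at least two words in its subtree.
"rrgytlebfzi" and "rrgytlebfzig" agree on "rrgytlebfzi" (11 characters) before diverging; nothing deeper is shared.
Longest shared-prefix length: 11

11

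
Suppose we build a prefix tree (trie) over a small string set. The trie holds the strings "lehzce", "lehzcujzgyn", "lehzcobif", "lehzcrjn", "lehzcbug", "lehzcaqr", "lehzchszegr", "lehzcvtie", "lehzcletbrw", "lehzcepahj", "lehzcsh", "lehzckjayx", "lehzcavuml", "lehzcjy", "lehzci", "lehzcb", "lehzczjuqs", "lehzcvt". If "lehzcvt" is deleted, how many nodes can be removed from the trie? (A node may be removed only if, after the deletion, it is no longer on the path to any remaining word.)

A node on "lehzcvt"'s path can go only if nothing else ends at it or branches off below it.
Every node on "lehzcvt" is still needed (e.g. by "lehzcvtie"), so nothing is freed.
Nodes removed: 0

0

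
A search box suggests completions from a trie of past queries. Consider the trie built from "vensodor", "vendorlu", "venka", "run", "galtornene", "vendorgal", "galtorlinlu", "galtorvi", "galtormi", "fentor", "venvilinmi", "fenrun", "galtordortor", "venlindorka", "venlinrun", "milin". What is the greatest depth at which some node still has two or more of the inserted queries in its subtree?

6

Equivalently: take the maximum, over all pairs, of their longest common prefix length.
"galtordortor" and "galtorlinlu" agree on "galtor" (6 characters) before diverging; nothing deeper is shared.
Longest shared-prefix length: 6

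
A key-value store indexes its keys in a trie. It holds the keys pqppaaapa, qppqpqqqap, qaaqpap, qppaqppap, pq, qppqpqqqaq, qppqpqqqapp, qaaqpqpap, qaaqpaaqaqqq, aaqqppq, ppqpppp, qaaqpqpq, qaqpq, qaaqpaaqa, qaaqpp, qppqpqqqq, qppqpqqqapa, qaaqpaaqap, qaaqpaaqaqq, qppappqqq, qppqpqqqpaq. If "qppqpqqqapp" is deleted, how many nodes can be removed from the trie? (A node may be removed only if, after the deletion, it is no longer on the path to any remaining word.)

1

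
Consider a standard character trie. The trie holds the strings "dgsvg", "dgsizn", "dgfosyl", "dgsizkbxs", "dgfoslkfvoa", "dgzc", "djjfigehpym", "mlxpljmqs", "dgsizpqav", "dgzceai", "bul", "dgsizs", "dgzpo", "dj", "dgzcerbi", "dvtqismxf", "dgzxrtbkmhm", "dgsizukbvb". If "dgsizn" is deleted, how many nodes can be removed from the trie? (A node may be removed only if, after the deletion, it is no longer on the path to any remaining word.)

Walk "dgsizn" from the leaf back toward the root, removing each node that no remaining word uses.
The suffix "n" (1 node) is used only by "dgsizn"; the node for "dgsiz" still has the child "k", so pruning stops there.
Nodes removed: 1

1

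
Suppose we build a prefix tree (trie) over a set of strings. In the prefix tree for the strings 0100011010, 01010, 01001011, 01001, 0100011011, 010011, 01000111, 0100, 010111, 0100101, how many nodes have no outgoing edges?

7

A leaf is a node with no children — equivalently, the end of a word that is not a proper prefix of any other stored word.
Those words: "0100011010", "0100011011", "01000111", "01001011", "010011", "01010", "010111"
Leaf count: 7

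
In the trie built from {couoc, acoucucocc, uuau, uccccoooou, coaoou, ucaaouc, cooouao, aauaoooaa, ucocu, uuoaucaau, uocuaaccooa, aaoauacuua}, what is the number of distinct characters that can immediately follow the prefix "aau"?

The children of the "aau" node are the distinct next characters among strings starting with "aau".
Distinct next characters after "aau": a.
That node has 1 child edge.

1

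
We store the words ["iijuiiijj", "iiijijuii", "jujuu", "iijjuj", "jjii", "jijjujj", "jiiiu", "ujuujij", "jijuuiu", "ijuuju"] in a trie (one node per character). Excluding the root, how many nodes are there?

Insert word by word; a character creates a node only if that edge doesn't already exist:
  "iijuiiijj" → 9 new (i, i, j, u, i, i, i, j, j)
  "iiijijuii" → prefix "ii" already present; 7 new (i, j, i, j, u, i, i)
  "jujuu" → 5 new (j, u, j, u, u)
  "iijjuj" → prefix "iij" already present; 3 new (j, u, j)
  "jjii" → prefix "j" already present; 3 new (j, i, i)
  "jijjujj" → prefix "j" already present; 6 new (i, j, j, u, j, j)
  "jiiiu" → prefix "ji" already present; 3 new (i, i, u)
  "ujuujij" → 7 new (u, j, u, u, j, i, j)
  "jijuuiu" → prefix "jij" already present; 4 new (u, u, i, u)
  "ijuuju" → prefix "i" already present; 5 new (j, u, u, j, u)
Total nodes = 9 + 7 + 5 + 3 + 3 + 6 + 3 + 7 + 4 + 5 = 52

52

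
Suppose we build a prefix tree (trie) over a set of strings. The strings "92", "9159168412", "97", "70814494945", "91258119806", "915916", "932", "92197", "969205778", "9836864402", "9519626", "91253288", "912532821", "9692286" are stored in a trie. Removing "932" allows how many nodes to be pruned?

2

Walk "932" from the leaf back toward the root, removing each node that no remaining word uses.
The suffix "32" (2 nodes) is used only by "932"; the node for "9" still has the child "2", so pruning stops there.
Nodes removed: 2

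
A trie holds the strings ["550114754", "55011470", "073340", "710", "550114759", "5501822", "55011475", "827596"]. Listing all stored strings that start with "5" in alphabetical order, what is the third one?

550114754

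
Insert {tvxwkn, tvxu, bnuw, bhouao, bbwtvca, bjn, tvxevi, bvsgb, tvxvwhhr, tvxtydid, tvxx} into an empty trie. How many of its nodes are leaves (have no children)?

11

A leaf is a node with no children — equivalently, the end of a word that is not a proper prefix of any other stored word.
Those words: "bbwtvca", "bhouao", "bjn", "bnuw", "bvsgb", "tvxevi", "tvxtydid", "tvxu", "tvxvwhhr", "tvxwkn", "tvxx"
Leaf count: 11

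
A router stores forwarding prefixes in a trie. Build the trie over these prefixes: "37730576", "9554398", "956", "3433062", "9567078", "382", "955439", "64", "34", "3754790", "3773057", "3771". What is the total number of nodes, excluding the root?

Trie structure (* marks end of a word):
(root)
├─ 3
│  ├─ 4 *
│  │  └─ 3
│  │     └─ 3
│  │        └─ 0
│  │           └─ 6
│  │              └─ 2 *
│  ├─ 7
│  │  ├─ 5
│  │  │  └─ 4
│  │  │     └─ 7
│  │  │        └─ 9
│  │  │           └─ 0 *
│  │  └─ 7
│  │     ├─ 1 *
│  │     └─ 3
│  │        └─ 0
│  │           └─ 5
│  │              └─ 7 *
│  │                 └─ 6 *
│  └─ 8
│     └─ 2 *
├─ 6
│  └─ 4 *
└─ 9
   └─ 5
      ├─ 5
      │  └─ 4
      │     └─ 3
      │        └─ 9 *
      │           └─ 8 *
      └─ 6 *
         └─ 7
            └─ 0
               └─ 7
                  └─ 8 *
Counting every labelled node above: 36.

36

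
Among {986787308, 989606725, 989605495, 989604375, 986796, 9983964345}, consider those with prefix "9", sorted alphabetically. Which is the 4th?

989605495

Words with prefix "9", in lexicographic order: "986787308", "986796", "989604375", "989605495", "989606725", "9983964345"
The 4th is 989605495.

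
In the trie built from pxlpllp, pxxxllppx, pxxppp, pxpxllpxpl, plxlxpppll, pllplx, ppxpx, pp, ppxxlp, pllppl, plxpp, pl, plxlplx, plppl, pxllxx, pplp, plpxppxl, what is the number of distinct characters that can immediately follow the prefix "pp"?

2

Follow the path "pp" to its node, then look at its outgoing edges.
Distinct next characters after "pp": l, x.
That node has 2 child edges.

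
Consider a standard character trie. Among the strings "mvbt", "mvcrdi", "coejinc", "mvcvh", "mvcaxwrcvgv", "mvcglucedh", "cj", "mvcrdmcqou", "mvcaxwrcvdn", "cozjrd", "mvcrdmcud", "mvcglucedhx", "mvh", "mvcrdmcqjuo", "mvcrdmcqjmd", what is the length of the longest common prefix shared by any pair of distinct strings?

Equivalently: take the maximum, over all pairs, of their longest common prefix length.
e.g. "mvcglucedh" and "mvcglucedhx" share the prefix "mvcglucedh" of length 10; no pair shares a longer one.
Longest shared-prefix length: 10

10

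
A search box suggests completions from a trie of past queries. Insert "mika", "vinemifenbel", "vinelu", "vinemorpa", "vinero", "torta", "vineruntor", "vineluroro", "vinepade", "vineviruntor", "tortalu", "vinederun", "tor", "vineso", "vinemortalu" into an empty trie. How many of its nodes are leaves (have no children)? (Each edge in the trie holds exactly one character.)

A leaf is a node with no children — equivalently, the end of a word that is not a proper prefix of any other stored word.
Those words: "mika", "tortalu", "vinederun", "vineluroro", "vinemifenbel", "vinemorpa", "vinemortalu", "vinepade", "vinero", "vineruntor", "vineso", "vineviruntor"
Leaf count: 12

12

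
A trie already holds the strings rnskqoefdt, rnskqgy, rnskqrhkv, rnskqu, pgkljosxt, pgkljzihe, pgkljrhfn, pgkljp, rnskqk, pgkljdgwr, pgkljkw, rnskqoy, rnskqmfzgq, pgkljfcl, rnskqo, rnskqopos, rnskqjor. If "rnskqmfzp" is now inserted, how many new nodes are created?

The longest prefix of "rnskqmfzp" already in the trie is "rnskqmfz" (length 8).
Each of the 1 remaining characters creates one node.

1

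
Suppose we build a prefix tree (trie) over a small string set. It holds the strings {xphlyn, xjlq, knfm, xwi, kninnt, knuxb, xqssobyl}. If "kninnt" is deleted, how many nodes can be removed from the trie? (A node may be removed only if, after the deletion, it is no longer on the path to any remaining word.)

Walk "kninnt" from the leaf back toward the root, removing each node that no remaining word uses.
The suffix "innt" (4 nodes) is used only by "kninnt"; the node for "kn" still has the child "f", so pruning stops there.
Nodes removed: 4

4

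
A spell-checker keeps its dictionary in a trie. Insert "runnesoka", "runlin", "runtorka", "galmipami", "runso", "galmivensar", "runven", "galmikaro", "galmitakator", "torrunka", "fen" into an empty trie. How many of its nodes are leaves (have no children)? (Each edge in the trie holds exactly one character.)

11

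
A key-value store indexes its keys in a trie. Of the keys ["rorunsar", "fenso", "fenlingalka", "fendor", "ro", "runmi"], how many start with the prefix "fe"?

3

Filter for entries beginning with "fe":
Matches: "fendor", "fenlingalka", "fenso"
Count: 3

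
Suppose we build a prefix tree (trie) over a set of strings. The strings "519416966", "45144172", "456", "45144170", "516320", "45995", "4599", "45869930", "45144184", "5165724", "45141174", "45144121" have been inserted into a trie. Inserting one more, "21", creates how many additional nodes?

2

"21" shares no prefix with any stored word, so all 2 characters open new nodes.
2 − 0 = 2 new nodes.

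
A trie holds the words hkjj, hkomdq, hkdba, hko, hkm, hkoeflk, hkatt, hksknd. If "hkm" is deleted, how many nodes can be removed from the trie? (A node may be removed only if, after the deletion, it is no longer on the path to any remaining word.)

After clearing the end-marker at "hkm", prune upward until reaching a node still needed by another word.
The suffix "m" (1 node) is used only by "hkm"; the node for "hk" still has the child "j", so pruning stops there.
Nodes removed: 1

1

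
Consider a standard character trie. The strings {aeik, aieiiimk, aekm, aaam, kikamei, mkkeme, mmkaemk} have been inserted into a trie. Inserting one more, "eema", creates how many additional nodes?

No existing word starts with "e", so every character of "eema" needs a new node.
4 − 0 = 4 new nodes.

4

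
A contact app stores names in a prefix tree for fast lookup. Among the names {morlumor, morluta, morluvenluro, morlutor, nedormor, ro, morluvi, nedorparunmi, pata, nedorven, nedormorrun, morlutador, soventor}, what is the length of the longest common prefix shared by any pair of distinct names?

8

The deepest shared node is where two words last agree before diverging.
e.g. "nedormor" and "nedormorrun" share the prefix "nedormor" of length 8; no pair shares a longer one.
Longest shared-prefix length: 8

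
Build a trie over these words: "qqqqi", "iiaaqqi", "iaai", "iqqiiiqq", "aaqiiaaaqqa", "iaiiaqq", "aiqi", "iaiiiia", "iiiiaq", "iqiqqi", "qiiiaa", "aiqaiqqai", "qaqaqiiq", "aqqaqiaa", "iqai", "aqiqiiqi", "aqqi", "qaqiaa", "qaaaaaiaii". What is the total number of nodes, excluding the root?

97

Count nodes per top-level branch (shared prefixes stored once):
  'a'-branch (aaqiiaaaqqa, aiqaiqqai, aiqi, aqiqiiqi, aqqaqiaa, aqqi): 34 nodes
  'i'-branch (iaai, iaiiaqq, iaiiiia, iiaaqqi, iiiiaq, iqai, iqiqqi, iqqiiiqq): 35 nodes
  'q'-branch (qaaaaaiaii, qaqaqiiq, qaqiaa, qiiiaa, qqqqi): 28 nodes
Sum: 97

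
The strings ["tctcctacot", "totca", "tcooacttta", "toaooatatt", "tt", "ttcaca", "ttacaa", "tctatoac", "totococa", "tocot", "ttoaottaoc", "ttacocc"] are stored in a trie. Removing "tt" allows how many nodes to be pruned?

Walk "tt" from the leaf back toward the root, removing each node that no remaining word uses.
Every node on "tt" is still needed (e.g. by "ttcaca"), so nothing is freed.
Nodes removed: 0

0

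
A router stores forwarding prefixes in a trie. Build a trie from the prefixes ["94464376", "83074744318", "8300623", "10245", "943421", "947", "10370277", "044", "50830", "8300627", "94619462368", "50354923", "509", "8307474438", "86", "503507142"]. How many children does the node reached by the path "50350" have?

Follow the path "50350" to its node, then look at its outgoing edges.
Characters that immediately follow "50350" among the stored strings: {7}.
That node has 1 child edge.

1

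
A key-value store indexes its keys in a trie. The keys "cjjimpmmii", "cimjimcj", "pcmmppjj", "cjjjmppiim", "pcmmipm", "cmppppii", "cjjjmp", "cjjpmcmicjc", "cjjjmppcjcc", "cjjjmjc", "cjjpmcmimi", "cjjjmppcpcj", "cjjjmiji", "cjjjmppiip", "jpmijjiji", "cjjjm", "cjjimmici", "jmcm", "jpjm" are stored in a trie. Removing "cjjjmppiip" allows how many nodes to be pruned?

1

After clearing the end-marker at "cjjjmppiip", prune upward until reaching a node still needed by another word.
The suffix "p" (1 node) is used only by "cjjjmppiip"; the node for "cjjjmppii" still has the child "m", so pruning stops there.
Nodes removed: 1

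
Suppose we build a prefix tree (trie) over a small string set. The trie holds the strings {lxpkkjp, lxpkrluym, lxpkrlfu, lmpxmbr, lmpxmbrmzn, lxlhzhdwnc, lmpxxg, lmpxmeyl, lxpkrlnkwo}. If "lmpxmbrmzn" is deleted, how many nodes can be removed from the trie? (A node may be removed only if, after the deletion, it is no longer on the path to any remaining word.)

3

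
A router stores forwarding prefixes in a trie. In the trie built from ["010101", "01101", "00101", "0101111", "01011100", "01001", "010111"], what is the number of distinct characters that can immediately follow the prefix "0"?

2

Walk "0" from the root, arriving at one node.
Distinct next characters after "0": 0, 1.
That node has 2 child edges.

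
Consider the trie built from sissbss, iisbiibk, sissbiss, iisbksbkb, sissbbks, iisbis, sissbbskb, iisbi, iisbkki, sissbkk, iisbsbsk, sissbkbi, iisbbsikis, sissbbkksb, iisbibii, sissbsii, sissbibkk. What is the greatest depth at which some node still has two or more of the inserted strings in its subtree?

7

Look for the deepest trie node that still has at least two words in its subtree.
"sissbbkksb" and "sissbbks" agree on "sissbbk" (7 characters) before diverging; nothing deeper is shared.
Longest shared-prefix length: 7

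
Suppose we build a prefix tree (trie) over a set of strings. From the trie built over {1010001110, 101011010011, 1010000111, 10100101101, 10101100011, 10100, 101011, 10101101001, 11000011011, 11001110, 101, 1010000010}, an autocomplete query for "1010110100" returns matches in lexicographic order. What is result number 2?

101011010011

Filter for "1010110100…" and sort: "10101101001", "101011010011"
The 2nd is 101011010011.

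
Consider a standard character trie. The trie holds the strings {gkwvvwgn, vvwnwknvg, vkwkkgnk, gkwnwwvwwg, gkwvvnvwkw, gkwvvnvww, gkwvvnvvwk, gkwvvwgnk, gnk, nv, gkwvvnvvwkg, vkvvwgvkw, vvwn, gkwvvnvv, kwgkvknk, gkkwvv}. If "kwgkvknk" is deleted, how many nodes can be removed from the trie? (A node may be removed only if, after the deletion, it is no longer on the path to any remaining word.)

8

A node on "kwgkvknk"'s path can go only if nothing else ends at it or branches off below it.
No other word shares any prefix with "kwgkvknk", so all 8 of its nodes go.
Nodes removed: 8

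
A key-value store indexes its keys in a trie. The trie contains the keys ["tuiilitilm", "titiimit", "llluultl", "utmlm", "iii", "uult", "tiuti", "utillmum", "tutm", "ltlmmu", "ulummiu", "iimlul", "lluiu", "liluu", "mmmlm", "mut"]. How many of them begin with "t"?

4

Traverse to the node for "t", then collect every word in that subtree.
Matches: "titiimit", "tiuti", "tuiilitilm", "tutm"
Count: 4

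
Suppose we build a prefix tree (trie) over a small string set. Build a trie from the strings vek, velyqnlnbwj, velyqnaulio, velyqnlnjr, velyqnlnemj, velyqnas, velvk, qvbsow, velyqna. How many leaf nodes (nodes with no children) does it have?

8

A leaf is a node with no children — equivalently, the end of a word that is not a proper prefix of any other stored word.
Those words: "qvbsow", "vek", "velvk", "velyqnas", "velyqnaulio", "velyqnlnbwj", "velyqnlnemj", "velyqnlnjr"
Leaf count: 8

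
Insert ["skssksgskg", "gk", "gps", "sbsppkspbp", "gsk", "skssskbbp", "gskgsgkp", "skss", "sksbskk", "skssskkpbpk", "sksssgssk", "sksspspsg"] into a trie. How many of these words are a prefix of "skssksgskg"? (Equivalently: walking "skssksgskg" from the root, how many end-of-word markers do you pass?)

2

Walk "skssksgskg" from the root; an end-of-word marker is hit whenever a stored word is a prefix of "skssksgskg".
Prefixes of the query that are stored words: "skss", "skssksgskg"
Count: 2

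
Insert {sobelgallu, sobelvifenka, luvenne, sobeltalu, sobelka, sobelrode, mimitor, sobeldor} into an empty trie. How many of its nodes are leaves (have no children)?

A leaf is a node with no children — equivalently, the end of a word that is not a proper prefix of any other stored word.
Those words: "luvenne", "mimitor", "sobeldor", "sobelgallu", "sobelka", "sobelrode", "sobeltalu", "sobelvifenka"
Leaf count: 8

8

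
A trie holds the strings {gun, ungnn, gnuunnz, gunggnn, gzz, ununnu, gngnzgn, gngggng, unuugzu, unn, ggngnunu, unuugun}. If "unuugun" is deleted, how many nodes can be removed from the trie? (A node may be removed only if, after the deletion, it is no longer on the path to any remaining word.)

A node on "unuugun"'s path can go only if nothing else ends at it or branches off below it.
The suffix "un" (2 nodes) is used only by "unuugun"; the node for "unuug" still has the child "z", so pruning stops there.
Nodes removed: 2

2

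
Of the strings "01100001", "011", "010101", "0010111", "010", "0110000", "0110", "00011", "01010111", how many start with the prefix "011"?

Filter for entries beginning with "011":
Words under "011": 011, 0110, 0110000, 01100001
Count: 4

4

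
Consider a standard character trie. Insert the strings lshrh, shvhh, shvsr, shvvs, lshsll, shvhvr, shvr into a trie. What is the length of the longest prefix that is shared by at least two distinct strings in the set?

Look for the deepest trie node that still has at least two words in its subtree.
e.g. "shvhh" and "shvhvr" share the prefix "shvh" of length 4; no pair shares a longer one.
Longest shared-prefix length: 4

4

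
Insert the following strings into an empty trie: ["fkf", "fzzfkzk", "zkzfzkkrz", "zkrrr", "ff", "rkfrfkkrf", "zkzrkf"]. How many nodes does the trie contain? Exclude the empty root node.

34

Count nodes per top-level branch (shared prefixes stored once):
  'f'-branch (ff, fkf, fzzfkzk): 10 nodes
  'r'-branch (rkfrfkkrf): 9 nodes
  'z'-branch (zkrrr, zkzfzkkrz, zkzrkf): 15 nodes
Sum: 34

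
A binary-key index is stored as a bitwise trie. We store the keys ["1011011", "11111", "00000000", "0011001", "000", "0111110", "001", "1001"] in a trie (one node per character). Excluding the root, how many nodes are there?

32

For each word, the new-node count is its length minus the longest prefix already in the trie:
  "1011011" → 7 new (1, 0, 1, 1, 0, 1, 1)
  "11111" → prefix "1" already present; 4 new (1, 1, 1, 1)
  "00000000" → 8 new (0, 0, 0, 0, 0, 0, 0, 0)
  "0011001" → prefix "00" already present; 5 new (1, 1, 0, 0, 1)
  "000" → prefix "000" already present; 0 new (none)
  "0111110" → prefix "0" already present; 6 new (1, 1, 1, 1, 1, 0)
  "001" → prefix "001" already present; 0 new (none)
  "1001" → prefix "10" already present; 2 new (0, 1)
Total nodes = 7 + 4 + 8 + 5 + 0 + 6 + 0 + 2 = 32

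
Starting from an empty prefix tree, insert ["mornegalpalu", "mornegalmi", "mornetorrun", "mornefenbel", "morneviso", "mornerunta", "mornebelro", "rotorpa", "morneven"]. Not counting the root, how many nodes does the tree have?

Trace insertions, counting only characters that open a new branch:
  "mornegalpalu" → 12 new (m, o, r, n, e, g, a, l, p, a, l, u)
  "mornegalmi" → prefix "mornegal" already present; 2 new (m, i)
  "mornetorrun" → prefix "morne" already present; 6 new (t, o, r, r, u, n)
  "mornefenbel" → prefix "morne" already present; 6 new (f, e, n, b, e, l)
  "morneviso" → prefix "morne" already present; 4 new (v, i, s, o)
  "mornerunta" → prefix "morne" already present; 5 new (r, u, n, t, a)
  "mornebelro" → prefix "morne" already present; 5 new (b, e, l, r, o)
  "rotorpa" → 7 new (r, o, t, o, r, p, a)
  "morneven" → prefix "mornev" already present; 2 new (e, n)
Total nodes = 12 + 2 + 6 + 6 + 4 + 5 + 5 + 7 + 2 = 49

49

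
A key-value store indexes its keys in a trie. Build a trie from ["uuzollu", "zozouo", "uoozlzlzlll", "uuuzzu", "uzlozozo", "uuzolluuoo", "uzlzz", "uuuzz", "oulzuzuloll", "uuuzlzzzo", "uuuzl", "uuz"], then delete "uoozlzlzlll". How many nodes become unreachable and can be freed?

Walk "uoozlzlzlll" from the leaf back toward the root, removing each node that no remaining word uses.
The suffix "oozlzlzlll" (10 nodes) is used only by "uoozlzlzlll"; the node for "u" still has the child "u", so pruning stops there.
Nodes removed: 10

10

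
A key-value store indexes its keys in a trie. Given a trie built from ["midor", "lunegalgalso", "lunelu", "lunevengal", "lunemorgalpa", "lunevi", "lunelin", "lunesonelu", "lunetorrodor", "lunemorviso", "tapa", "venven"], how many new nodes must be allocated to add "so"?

2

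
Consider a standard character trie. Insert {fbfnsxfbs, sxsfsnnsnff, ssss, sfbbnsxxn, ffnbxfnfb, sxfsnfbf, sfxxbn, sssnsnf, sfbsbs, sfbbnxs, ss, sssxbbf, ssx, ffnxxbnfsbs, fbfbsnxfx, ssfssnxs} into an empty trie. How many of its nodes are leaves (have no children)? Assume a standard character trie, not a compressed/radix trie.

15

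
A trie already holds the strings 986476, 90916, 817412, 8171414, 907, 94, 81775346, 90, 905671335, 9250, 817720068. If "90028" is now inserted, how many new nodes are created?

3

Walking "90028" from the root, the first 2 characters ("90") follow existing edges; "0" is the first miss.
So 5 − 2 = 3 new nodes.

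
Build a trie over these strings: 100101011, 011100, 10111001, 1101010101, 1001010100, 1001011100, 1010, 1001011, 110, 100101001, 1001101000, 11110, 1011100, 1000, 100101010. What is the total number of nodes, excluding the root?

49

Trace insertions, counting only characters that open a new branch:
  "100101011" → 9 new (1, 0, 0, 1, 0, 1, 0, 1, 1)
  "011100" → 6 new (0, 1, 1, 1, 0, 0)
  "10111001" → prefix "10" already present; 6 new (1, 1, 1, 0, 0, 1)
  "1101010101" → prefix "1" already present; 9 new (1, 0, 1, 0, 1, 0, 1, 0, 1)
  "1001010100" → prefix "10010101" already present; 2 new (0, 0)
  "1001011100" → prefix "100101" already present; 4 new (1, 1, 0, 0)
  "1010" → prefix "101" already present; 1 new (0)
  "1001011" → prefix "1001011" already present; 0 new (none)
  "110" → prefix "110" already present; 0 new (none)
  "100101001" → prefix "1001010" already present; 2 new (0, 1)
  "1001101000" → prefix "1001" already present; 6 new (1, 0, 1, 0, 0, 0)
  "11110" → prefix "11" already present; 3 new (1, 1, 0)
  "1011100" → prefix "1011100" already present; 0 new (none)
  "1000" → prefix "100" already present; 1 new (0)
  "100101010" → prefix "100101010" already present; 0 new (none)
Total nodes = 9 + 6 + 6 + 9 + 2 + 4 + 1 + 0 + 0 + 2 + 6 + 3 + 0 + 1 + 0 = 49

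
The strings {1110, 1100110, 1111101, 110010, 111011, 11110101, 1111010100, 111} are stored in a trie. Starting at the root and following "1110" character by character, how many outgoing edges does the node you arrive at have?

1

The children of the "1110" node are the distinct next characters among strings starting with "1110".
Characters that immediately follow "1110" among the stored strings: {1}.
That node has 1 child edge.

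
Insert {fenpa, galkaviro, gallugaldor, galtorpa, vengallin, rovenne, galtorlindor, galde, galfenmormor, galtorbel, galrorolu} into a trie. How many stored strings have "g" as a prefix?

8

Traverse to the node for "g", then collect every word in that subtree.
Matches: "galde", "galfenmormor", "galkaviro", "gallugaldor", "galrorolu", "galtorbel", "galtorlindor", "galtorpa"
Count: 8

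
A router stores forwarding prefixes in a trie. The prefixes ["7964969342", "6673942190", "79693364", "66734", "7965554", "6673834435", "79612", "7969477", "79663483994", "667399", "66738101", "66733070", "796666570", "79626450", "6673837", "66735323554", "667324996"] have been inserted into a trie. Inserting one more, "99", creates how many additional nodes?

"99" shares no prefix with any stored word, so all 2 characters open new nodes.
2 − 0 = 2 new nodes.

2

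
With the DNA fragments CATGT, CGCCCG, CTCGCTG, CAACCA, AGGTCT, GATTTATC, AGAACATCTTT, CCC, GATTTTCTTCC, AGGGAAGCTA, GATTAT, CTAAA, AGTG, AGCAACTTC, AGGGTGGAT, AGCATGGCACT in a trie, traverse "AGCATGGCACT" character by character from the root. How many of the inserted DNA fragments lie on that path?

1

Traverse "AGCATGGCACT" character by character; count nodes along the way that are marked as word ends.
Prefixes of the query that are stored words: "AGCATGGCACT"
Count: 1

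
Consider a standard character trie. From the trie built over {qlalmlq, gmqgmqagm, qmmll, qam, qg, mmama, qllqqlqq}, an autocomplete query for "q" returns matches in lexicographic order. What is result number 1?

qam

Words with prefix "q", in lexicographic order: "qam", "qg", "qlalmlq", "qllqqlqq", "qmmll"
The 1st is qam.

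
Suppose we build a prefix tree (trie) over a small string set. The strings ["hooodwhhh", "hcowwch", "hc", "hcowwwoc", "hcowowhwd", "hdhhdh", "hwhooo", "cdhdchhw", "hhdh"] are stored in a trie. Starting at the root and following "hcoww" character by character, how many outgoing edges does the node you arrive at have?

2

Follow the path "hcoww" to its node, then look at its outgoing edges.
Characters that immediately follow "hcoww" among the stored strings: {c, w}.
That node has 2 child edges.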